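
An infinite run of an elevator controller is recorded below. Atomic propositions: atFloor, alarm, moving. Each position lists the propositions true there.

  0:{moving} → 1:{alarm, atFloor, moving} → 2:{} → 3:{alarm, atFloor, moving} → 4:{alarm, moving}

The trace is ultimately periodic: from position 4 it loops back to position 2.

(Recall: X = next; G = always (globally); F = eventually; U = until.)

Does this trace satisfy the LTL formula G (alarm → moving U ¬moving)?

Holds

alarm → moving U ¬moving holds at every position 0..4, and those are all positions ever visited, so G (alarm → moving U ¬moving) holds.
Positions where alarm holds: 1, 3, 4.
Check moving U ¬moving at each: 1→ok, 3→ok, 4→ok.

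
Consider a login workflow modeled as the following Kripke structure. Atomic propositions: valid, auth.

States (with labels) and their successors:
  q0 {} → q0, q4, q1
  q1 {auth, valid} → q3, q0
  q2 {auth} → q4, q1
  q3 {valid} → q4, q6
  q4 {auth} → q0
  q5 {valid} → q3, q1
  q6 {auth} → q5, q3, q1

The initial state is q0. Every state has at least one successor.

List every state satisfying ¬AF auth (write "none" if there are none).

{q0}

States satisfying auth: {q1, q2, q4, q6}.
States satisfying AF auth: {q1, q2, q3, q4, q5, q6}.
States satisfying ¬AF auth: {q0}.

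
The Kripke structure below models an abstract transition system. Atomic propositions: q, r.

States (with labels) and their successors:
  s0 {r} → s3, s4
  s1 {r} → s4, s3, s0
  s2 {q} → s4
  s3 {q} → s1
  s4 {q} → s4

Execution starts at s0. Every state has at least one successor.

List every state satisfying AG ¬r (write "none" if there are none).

{s2, s4}

States satisfying ¬r: {s2, s3, s4}.
States satisfying AG ¬r: {s2, s4}.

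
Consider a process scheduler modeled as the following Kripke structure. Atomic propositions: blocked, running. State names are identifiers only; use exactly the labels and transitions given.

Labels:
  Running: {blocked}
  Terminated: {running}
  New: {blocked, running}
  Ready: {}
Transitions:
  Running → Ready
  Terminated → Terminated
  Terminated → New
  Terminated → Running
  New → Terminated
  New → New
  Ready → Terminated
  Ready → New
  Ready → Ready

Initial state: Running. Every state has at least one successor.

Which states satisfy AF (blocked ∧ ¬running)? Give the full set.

States satisfying blocked ∧ ¬running: {Running}.
States satisfying AF (blocked ∧ ¬running): {Running}.

{Running}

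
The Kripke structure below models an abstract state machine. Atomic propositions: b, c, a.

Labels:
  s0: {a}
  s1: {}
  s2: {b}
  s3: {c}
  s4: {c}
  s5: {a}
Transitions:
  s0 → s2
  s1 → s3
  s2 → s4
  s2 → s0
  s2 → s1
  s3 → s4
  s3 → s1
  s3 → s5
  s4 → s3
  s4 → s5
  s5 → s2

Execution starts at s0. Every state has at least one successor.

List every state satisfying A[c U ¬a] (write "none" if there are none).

States satisfying c: {s3, s4}.
States satisfying ¬a: {s1, s2, s3, s4}.
States satisfying A[c U ¬a]: {s1, s2, s3, s4}.

{s1, s2, s3, s4}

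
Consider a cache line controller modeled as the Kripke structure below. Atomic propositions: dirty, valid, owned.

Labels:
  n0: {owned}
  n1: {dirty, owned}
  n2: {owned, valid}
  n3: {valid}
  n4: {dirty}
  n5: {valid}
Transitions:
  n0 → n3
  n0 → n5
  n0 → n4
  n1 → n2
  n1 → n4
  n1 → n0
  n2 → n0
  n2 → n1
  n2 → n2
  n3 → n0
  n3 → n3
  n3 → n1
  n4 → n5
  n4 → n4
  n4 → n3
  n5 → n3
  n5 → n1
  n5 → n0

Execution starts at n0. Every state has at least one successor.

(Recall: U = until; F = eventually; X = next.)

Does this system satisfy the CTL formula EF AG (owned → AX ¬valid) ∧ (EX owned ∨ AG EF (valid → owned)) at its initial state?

Violated

States satisfying AG (owned → AX ¬valid): ∅.
States satisfying EF AG (owned → AX ¬valid): ∅.
States satisfying owned: {n0, n1, n2}.
States satisfying EX owned: {n1, n2, n3, n5}.
States satisfying EF (valid → owned): {n0, n1, n2, n3, n4, n5}.
States satisfying AG EF (valid → owned): {n0, n1, n2, n3, n4, n5}.
States satisfying EX owned ∨ AG EF (valid → owned): {n0, n1, n2, n3, n4, n5}.
States satisfying EF AG (owned → AX ¬valid) ∧ (EX owned ∨ AG EF (valid → owned)): ∅.
n0 ∉ Sat(EF AG (owned → AX ¬valid) ∧ (EX owned ∨ AG EF (valid → owned))).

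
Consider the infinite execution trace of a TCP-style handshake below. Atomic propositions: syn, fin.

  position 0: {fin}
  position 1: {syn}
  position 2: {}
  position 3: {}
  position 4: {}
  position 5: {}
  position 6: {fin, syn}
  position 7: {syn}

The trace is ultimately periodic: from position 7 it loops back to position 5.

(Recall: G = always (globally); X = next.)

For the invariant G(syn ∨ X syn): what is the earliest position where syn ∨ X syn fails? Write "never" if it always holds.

2

Check syn ∨ X syn at each position in order: 0 ✓, 1 ✓.
At position 2 the labels are {} and the next position 3 has {}, so syn ∨ X syn is false there. This is the first violation.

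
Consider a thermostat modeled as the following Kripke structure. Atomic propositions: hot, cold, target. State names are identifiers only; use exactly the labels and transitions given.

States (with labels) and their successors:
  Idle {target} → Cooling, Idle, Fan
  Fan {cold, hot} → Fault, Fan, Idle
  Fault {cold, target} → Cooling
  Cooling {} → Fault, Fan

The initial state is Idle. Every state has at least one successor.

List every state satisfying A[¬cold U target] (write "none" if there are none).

States satisfying ¬cold: {Idle, Cooling}.
States satisfying target: {Idle, Fault}.
States satisfying A[¬cold U target]: {Idle, Fault}.

{Idle, Fault}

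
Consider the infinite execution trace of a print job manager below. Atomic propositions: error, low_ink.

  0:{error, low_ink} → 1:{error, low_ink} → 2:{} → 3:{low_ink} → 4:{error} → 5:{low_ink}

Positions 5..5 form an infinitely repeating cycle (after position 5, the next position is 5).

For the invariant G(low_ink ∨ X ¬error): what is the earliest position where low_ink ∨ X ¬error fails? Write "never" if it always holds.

low_ink ∨ X ¬error holds at every position 0..5, and those are all the positions the trace ever visits, so the invariant G(low_ink ∨ X ¬error) is never violated.

never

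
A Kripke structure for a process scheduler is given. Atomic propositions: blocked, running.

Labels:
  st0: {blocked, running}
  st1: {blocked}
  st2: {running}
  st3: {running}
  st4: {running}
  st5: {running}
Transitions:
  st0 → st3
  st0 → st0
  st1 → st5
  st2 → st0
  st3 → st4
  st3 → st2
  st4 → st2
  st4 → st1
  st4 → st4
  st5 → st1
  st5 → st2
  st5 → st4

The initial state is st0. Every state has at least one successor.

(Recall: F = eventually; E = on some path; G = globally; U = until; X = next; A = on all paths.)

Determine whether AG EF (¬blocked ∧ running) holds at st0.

Yes

States satisfying EF (¬blocked ∧ running): {st0, st1, st2, st3, st4, st5}.
States satisfying AG EF (¬blocked ∧ running): {st0, st1, st2, st3, st4, st5}.
Every state reachable from st0 satisfies EF (¬blocked ∧ running).
st0 ∈ Sat(AG EF (¬blocked ∧ running)).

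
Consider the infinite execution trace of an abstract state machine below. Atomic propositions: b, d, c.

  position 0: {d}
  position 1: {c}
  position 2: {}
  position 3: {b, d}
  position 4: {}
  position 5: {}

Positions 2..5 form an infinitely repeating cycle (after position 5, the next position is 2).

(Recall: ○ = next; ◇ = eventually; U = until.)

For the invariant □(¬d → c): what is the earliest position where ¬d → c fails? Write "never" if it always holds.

2

Check ¬d → c at each position in order: 0 ✓, 1 ✓.
At position 2 the labels are {}, so ¬d → c is false there. This is the first violation.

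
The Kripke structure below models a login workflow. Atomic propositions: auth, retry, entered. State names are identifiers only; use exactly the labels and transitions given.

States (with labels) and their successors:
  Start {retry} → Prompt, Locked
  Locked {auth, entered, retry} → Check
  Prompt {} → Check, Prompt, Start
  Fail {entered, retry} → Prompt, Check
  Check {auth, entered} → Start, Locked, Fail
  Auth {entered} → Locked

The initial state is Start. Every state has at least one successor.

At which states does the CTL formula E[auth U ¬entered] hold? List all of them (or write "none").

States satisfying auth: {Locked, Check}.
States satisfying ¬entered: {Start, Prompt}.
States satisfying E[auth U ¬entered]: {Start, Locked, Prompt, Check}.

{Start, Locked, Prompt, Check}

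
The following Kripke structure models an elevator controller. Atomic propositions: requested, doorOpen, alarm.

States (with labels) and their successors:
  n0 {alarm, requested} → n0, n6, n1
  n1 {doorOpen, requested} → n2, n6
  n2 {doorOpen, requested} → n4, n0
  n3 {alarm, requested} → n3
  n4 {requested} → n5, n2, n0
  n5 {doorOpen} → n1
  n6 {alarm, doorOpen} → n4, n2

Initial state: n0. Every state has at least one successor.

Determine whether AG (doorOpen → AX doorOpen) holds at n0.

Violated

States satisfying doorOpen → AX doorOpen: {n0, n1, n3, n4, n5}.
States satisfying AG (doorOpen → AX doorOpen): {n3}.
n2 is reachable from n0 and violates doorOpen → AX doorOpen, so AG fails at n0.
n0 ∉ Sat(AG (doorOpen → AX doorOpen)).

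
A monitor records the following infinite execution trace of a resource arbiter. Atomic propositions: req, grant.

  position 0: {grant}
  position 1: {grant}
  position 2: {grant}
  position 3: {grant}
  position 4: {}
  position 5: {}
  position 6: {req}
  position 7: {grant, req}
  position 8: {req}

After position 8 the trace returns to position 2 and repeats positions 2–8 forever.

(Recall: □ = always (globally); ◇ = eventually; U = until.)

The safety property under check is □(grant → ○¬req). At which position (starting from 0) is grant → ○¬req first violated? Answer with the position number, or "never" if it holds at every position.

7

Check grant → ○¬req at each position in order: 0 ✓, 1 ✓, 2 ✓, 3 ✓, 4 ✓, 5 ✓, 6 ✓.
At position 7 the labels are {grant, req} and the next position 8 has {req}, so grant → ○¬req is false there. This is the first violation.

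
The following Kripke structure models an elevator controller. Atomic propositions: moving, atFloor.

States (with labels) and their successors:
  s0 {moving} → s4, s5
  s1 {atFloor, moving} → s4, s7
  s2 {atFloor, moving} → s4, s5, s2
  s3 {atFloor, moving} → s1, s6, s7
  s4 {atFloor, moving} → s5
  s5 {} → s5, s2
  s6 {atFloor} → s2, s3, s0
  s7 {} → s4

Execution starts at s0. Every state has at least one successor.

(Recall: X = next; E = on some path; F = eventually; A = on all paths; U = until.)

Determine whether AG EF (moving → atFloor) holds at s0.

States satisfying EF (moving → atFloor): {s0, s1, s2, s3, s4, s5, s6, s7}.
States satisfying AG EF (moving → atFloor): {s0, s1, s2, s3, s4, s5, s6, s7}.
Every state reachable from s0 satisfies EF (moving → atFloor).
s0 ∈ Sat(AG EF (moving → atFloor)).

Holds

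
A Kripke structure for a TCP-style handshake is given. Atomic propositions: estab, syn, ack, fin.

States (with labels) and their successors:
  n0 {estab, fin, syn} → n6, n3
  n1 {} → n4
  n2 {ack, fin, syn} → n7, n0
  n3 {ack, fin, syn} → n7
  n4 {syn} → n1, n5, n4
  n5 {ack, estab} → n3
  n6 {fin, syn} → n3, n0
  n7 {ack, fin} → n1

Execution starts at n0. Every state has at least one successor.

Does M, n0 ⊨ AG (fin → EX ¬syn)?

States satisfying fin → EX ¬syn: {n1, n2, n3, n4, n5, n7}.
States satisfying AG (fin → EX ¬syn): {n1, n3, n4, n5, n7}.
n0 is reachable from n0 and violates fin → EX ¬syn, so AG fails at n0.
n0 ∉ Sat(AG (fin → EX ¬syn)).

Does not hold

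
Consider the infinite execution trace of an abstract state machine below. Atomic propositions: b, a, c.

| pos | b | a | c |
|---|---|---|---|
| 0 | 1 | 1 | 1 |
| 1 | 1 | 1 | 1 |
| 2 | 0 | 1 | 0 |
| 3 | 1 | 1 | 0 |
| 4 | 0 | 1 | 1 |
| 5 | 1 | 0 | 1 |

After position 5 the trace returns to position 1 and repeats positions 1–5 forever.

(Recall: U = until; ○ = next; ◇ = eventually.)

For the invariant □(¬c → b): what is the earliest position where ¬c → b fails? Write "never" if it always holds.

2

Check ¬c → b at each position in order: 0 ✓, 1 ✓.
At position 2 the labels are {a}, so ¬c → b is false there. This is the first violation.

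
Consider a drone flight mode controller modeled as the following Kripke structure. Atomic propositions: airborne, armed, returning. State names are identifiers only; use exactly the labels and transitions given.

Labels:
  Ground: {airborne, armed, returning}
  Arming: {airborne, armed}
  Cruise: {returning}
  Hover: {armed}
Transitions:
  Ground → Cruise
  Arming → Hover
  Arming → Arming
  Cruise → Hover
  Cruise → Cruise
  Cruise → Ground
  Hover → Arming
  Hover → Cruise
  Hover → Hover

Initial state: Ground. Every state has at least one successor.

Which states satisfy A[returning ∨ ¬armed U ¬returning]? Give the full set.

{Arming, Hover}

States satisfying returning ∨ ¬armed: {Ground, Cruise}.
States satisfying ¬returning: {Arming, Hover}.
States satisfying A[returning ∨ ¬armed U ¬returning]: {Arming, Hover}.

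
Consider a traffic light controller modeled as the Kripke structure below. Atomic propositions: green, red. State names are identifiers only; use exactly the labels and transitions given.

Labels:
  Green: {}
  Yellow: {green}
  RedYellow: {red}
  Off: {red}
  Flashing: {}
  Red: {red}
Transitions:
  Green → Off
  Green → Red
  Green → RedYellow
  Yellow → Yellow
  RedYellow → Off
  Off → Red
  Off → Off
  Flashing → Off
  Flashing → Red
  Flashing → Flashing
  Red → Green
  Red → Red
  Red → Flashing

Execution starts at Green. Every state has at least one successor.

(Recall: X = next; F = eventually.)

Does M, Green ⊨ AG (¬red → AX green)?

States satisfying ¬red → AX green: {Yellow, RedYellow, Off, Red}.
States satisfying AG (¬red → AX green): {Yellow}.
Flashing is reachable from Green and violates ¬red → AX green, so AG fails at Green.
Green ∉ Sat(AG (¬red → AX green)).

Violated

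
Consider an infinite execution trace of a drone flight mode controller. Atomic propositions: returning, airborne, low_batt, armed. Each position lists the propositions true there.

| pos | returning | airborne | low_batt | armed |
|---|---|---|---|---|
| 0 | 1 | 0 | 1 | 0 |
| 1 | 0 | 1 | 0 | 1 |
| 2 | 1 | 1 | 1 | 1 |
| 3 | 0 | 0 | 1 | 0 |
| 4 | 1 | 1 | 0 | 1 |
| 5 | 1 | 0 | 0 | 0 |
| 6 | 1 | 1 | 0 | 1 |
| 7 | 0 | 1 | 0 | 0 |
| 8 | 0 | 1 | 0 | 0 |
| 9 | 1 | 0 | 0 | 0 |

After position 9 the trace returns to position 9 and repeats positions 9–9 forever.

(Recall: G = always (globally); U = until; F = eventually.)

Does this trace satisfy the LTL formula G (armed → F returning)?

Yes

armed → F returning holds at every position 0..9, and those are all positions ever visited, so G (armed → F returning) holds.
Positions where armed holds: 1, 2, 4, 6.
Check F returning at each: 1→ok, 2→ok, 4→ok, 6→ok.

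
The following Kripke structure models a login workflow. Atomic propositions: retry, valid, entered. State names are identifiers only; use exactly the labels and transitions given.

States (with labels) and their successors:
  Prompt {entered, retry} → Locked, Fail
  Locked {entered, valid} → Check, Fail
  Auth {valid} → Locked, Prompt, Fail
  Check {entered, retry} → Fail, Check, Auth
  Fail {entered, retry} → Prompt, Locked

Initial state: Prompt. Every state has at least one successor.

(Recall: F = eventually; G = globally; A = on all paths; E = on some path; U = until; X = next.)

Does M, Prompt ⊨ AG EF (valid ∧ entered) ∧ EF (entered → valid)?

States satisfying EF (valid ∧ entered): {Prompt, Locked, Auth, Check, Fail}.
States satisfying AG EF (valid ∧ entered): {Prompt, Locked, Auth, Check, Fail}.
States satisfying entered → valid: {Locked, Auth}.
States satisfying EF (entered → valid): {Prompt, Locked, Auth, Check, Fail}.
States satisfying AG EF (valid ∧ entered) ∧ EF (entered → valid): {Prompt, Locked, Auth, Check, Fail}.
Prompt ∈ Sat(AG EF (valid ∧ entered) ∧ EF (entered → valid)).

Yes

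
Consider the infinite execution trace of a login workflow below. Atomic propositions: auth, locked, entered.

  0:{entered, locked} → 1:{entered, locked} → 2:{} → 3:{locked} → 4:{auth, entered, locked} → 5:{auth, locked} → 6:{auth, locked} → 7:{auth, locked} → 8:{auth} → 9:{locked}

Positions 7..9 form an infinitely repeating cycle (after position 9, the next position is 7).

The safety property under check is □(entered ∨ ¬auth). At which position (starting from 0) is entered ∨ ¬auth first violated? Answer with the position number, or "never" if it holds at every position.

Check entered ∨ ¬auth at each position in order: 0 ✓, 1 ✓, 2 ✓, 3 ✓, 4 ✓.
At position 5 the labels are {auth, locked}, so entered ∨ ¬auth is false there. This is the first violation.

5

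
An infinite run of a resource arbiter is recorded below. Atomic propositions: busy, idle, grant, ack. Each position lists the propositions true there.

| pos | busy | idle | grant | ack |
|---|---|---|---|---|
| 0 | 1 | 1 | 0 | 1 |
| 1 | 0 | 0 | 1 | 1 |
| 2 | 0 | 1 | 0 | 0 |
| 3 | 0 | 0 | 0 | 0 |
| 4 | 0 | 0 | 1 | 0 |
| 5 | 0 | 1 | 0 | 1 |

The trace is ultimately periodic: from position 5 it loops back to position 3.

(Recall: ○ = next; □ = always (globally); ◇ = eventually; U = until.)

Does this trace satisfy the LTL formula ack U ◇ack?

Walking from position 0: ◇ack first holds at position 0, and ack holds at every earlier position along the way, so ack U ◇ack holds.

Holds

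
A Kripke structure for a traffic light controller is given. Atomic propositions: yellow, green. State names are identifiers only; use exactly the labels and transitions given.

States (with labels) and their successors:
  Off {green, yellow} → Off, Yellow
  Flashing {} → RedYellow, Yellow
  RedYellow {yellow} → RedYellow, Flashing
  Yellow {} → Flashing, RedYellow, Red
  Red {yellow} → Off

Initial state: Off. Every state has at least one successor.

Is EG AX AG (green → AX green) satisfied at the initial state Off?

States satisfying AX AG (green → AX green): ∅.
States satisfying EG AX AG (green → AX green): ∅.
No suitable path/successor from Off witnesses the formula.
Off ∉ Sat(EG AX AG (green → AX green)).

Violated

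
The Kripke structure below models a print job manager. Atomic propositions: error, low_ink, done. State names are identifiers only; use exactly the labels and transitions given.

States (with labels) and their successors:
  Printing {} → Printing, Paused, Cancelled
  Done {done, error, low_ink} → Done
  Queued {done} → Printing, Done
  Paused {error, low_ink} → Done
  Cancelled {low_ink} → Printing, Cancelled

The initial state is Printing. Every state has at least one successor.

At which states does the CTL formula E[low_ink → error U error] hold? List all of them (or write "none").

{Printing, Done, Queued, Paused}

States satisfying low_ink → error: {Printing, Done, Queued, Paused}.
States satisfying error: {Done, Paused}.
States satisfying E[low_ink → error U error]: {Printing, Done, Queued, Paused}.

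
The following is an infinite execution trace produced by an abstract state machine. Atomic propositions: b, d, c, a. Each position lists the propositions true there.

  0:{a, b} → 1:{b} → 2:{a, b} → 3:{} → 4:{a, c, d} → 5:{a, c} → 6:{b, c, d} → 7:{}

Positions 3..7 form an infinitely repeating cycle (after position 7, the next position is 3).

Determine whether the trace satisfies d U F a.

Walking from position 0: F a first holds at position 0, and d holds at every earlier position along the way, so d U F a holds.

Holds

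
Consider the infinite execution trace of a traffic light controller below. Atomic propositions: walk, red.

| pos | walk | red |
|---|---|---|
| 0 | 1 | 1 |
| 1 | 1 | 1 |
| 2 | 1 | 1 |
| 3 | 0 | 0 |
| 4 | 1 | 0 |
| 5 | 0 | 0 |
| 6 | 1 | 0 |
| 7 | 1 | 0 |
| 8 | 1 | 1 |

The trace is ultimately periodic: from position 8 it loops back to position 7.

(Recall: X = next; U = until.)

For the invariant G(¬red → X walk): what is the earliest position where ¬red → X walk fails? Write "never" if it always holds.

4

Check ¬red → X walk at each position in order: 0 ✓, 1 ✓, 2 ✓, 3 ✓.
At position 4 the labels are {walk} and the next position 5 has {}, so ¬red → X walk is false there. This is the first violation.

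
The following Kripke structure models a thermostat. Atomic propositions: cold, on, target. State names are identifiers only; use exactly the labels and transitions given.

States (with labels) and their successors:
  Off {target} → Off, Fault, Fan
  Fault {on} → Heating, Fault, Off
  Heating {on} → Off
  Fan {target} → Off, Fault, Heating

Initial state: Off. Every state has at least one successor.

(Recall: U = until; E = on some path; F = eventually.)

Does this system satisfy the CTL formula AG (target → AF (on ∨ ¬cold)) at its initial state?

Holds

States satisfying target → AF (on ∨ ¬cold): {Off, Fault, Heating, Fan}.
States satisfying AG (target → AF (on ∨ ¬cold)): {Off, Fault, Heating, Fan}.
Every state reachable from Off satisfies target → AF (on ∨ ¬cold).
Off ∈ Sat(AG (target → AF (on ∨ ¬cold))).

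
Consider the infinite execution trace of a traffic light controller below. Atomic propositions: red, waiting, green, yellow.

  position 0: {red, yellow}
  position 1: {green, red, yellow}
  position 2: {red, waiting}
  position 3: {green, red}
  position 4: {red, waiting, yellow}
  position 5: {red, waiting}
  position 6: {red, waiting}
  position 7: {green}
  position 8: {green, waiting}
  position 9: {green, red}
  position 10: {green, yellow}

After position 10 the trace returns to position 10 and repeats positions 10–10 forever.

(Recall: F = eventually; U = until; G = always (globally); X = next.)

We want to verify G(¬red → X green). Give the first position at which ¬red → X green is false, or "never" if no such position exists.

¬red → X green holds at every position 0..10, and those are all the positions the trace ever visits, so the invariant G(¬red → X green) is never violated.

never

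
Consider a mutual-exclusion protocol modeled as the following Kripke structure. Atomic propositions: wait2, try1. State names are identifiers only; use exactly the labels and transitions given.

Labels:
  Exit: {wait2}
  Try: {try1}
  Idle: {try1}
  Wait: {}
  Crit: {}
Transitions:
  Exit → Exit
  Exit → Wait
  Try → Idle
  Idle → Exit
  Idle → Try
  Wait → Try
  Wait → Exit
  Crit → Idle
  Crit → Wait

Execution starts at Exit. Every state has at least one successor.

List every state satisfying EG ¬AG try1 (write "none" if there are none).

States satisfying ¬AG try1: {Exit, Try, Idle, Wait, Crit}.
States satisfying EG ¬AG try1: {Exit, Try, Idle, Wait, Crit}.

{Exit, Try, Idle, Wait, Crit}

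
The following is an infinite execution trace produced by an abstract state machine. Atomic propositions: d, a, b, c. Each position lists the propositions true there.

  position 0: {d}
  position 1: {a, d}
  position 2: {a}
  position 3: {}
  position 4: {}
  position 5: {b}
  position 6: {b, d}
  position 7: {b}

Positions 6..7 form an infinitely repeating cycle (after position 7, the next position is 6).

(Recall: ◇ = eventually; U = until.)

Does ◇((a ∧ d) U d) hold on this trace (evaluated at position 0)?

(a ∧ d) U d holds at position 0, which is reachable from 0, so ◇((a ∧ d) U d) holds.

Satisfied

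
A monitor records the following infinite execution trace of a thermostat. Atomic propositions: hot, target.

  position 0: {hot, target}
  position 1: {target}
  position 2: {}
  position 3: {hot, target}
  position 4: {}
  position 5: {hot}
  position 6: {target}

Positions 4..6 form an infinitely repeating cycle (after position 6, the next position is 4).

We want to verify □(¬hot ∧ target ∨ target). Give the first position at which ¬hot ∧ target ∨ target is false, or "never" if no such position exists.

Check ¬hot ∧ target ∨ target at each position in order: 0 ✓, 1 ✓.
At position 2 the labels are {}, so ¬hot ∧ target ∨ target is false there. This is the first violation.

2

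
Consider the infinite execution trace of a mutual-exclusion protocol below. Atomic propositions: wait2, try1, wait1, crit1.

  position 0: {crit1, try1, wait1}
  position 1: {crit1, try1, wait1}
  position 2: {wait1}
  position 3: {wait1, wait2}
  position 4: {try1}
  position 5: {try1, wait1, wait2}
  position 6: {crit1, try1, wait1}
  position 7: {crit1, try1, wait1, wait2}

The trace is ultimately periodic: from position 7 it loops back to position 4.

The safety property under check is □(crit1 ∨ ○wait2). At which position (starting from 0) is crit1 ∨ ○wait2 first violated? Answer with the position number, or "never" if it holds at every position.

Check crit1 ∨ ○wait2 at each position in order: 0 ✓, 1 ✓, 2 ✓.
At position 3 the labels are {wait1, wait2} and the next position 4 has {try1}, so crit1 ∨ ○wait2 is false there. This is the first violation.

3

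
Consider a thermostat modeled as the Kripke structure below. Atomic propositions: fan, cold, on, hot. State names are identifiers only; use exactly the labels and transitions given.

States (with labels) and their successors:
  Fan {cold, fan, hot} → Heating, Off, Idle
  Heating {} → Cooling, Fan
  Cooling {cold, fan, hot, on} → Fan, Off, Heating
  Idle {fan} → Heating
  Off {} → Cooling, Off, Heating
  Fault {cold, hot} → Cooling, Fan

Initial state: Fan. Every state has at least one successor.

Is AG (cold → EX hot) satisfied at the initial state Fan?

No

States satisfying cold → EX hot: {Heating, Cooling, Idle, Off, Fault}.
States satisfying AG (cold → EX hot): ∅.
Fan is reachable from Fan and violates cold → EX hot, so AG fails at Fan.
Fan ∉ Sat(AG (cold → EX hot)).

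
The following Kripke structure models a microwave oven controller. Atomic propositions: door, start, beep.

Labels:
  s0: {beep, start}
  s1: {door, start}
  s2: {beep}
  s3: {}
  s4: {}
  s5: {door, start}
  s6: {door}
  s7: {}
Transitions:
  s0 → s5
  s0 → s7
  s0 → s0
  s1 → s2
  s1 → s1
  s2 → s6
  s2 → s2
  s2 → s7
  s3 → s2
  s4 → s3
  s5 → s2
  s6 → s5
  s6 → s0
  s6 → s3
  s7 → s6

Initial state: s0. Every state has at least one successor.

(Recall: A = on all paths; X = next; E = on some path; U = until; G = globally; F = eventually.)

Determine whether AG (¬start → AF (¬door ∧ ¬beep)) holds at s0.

No

States satisfying ¬start → AF (¬door ∧ ¬beep): {s0, s1, s3, s4, s5, s7}.
States satisfying AG (¬start → AF (¬door ∧ ¬beep)): ∅.
s2 is reachable from s0 and violates ¬start → AF (¬door ∧ ¬beep), so AG fails at s0.
s0 ∉ Sat(AG (¬start → AF (¬door ∧ ¬beep))).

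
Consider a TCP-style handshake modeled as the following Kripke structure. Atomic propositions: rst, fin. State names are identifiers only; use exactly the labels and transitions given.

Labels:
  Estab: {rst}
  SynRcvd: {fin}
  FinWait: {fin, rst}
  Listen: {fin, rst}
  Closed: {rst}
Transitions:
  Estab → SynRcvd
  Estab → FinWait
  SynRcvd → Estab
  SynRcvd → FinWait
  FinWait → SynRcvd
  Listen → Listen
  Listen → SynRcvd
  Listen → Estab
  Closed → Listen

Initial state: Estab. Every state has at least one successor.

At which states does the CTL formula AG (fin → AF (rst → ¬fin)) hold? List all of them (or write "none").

States satisfying fin → AF (rst → ¬fin): {Estab, SynRcvd, FinWait, Closed}.
States satisfying AG (fin → AF (rst → ¬fin)): {Estab, SynRcvd, FinWait}.

{Estab, SynRcvd, FinWait}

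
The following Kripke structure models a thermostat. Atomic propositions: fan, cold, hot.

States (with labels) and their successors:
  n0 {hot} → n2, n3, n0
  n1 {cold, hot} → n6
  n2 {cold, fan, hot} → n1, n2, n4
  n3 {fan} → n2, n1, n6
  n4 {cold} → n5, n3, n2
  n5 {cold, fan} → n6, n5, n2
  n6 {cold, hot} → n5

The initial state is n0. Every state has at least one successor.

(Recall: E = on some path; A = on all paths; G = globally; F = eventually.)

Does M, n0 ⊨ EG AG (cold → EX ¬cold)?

Violated

States satisfying AG (cold → EX ¬cold): ∅.
States satisfying EG AG (cold → EX ¬cold): ∅.
No suitable path/successor from n0 witnesses the formula.
n0 ∉ Sat(EG AG (cold → EX ¬cold)).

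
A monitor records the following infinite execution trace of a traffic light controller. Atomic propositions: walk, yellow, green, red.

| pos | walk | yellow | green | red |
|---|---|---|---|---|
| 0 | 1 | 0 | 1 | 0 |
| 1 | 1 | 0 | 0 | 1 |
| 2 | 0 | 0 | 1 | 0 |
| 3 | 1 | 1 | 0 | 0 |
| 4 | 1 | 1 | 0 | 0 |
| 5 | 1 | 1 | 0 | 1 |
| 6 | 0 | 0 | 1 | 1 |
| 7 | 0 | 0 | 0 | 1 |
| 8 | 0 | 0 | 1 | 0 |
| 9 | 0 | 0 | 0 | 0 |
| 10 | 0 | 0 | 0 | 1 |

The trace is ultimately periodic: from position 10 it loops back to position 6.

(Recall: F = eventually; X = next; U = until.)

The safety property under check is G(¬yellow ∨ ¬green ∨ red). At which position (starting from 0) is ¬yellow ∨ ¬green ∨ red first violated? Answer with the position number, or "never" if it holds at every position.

never

¬yellow ∨ ¬green ∨ red holds at every position 0..10, and those are all the positions the trace ever visits, so the invariant G(¬yellow ∨ ¬green ∨ red) is never violated.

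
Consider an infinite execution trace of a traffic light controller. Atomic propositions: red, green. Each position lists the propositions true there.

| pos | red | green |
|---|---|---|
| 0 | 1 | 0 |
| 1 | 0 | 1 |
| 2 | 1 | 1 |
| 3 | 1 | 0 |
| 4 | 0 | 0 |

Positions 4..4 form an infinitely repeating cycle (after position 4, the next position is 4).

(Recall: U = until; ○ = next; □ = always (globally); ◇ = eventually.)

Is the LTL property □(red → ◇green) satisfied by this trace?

red → ◇green must hold at every position from 0 onward. It fails at position 3, so □(red → ◇green) is false.
Positions where red holds: 0, 2, 3.
Check ◇green at each: 0→ok, 2→ok, 3→fails.

Does not hold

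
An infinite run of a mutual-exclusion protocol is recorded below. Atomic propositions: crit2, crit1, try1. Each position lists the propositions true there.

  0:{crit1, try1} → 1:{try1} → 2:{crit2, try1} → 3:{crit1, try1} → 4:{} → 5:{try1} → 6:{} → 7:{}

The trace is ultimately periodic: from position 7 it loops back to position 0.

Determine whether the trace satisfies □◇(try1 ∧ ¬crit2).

◇(try1 ∧ ¬crit2) holds at every position 0..7, and those are all positions ever visited, so □◇(try1 ∧ ¬crit2) holds.

Holds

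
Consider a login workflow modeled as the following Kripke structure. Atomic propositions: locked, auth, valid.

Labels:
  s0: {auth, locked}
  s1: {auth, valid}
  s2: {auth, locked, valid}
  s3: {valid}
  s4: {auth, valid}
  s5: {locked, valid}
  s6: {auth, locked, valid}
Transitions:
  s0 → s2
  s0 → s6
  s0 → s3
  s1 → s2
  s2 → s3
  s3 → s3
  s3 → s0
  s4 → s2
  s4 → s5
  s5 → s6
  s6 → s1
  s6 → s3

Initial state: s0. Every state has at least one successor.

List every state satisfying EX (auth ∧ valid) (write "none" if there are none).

States satisfying auth ∧ valid: {s1, s2, s4, s6}.
States satisfying EX (auth ∧ valid): {s0, s1, s4, s5, s6}.

{s0, s1, s4, s5, s6}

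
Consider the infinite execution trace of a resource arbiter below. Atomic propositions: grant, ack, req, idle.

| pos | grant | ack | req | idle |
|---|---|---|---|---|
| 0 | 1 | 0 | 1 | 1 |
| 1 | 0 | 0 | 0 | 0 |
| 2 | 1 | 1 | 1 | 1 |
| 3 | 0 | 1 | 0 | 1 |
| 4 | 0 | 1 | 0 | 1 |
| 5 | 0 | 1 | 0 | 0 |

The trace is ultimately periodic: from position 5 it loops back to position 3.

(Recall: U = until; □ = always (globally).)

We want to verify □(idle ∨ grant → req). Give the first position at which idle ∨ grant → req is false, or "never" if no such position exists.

Check idle ∨ grant → req at each position in order: 0 ✓, 1 ✓, 2 ✓.
At position 3 the labels are {ack, idle}, so idle ∨ grant → req is false there. This is the first violation.

3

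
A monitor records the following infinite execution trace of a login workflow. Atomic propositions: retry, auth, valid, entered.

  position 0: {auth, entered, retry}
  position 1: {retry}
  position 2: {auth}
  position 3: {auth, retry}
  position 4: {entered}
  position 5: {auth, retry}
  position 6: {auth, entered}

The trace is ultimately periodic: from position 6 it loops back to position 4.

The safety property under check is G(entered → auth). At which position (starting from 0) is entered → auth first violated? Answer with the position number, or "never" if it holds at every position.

Check entered → auth at each position in order: 0 ✓, 1 ✓, 2 ✓, 3 ✓.
At position 4 the labels are {entered}, so entered → auth is false there. This is the first violation.

4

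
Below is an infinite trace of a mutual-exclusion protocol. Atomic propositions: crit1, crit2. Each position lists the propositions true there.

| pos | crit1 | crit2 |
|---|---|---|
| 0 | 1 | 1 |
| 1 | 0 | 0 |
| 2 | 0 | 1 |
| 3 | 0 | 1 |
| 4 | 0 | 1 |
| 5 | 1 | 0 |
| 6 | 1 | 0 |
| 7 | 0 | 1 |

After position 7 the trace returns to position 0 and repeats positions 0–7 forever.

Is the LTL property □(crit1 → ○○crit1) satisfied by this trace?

crit1 → ○○crit1 must hold at every position from 0 onward. It fails at position 0, so □(crit1 → ○○crit1) is false.
Positions where crit1 holds: 0, 5, 6.
Check ○○crit1 at each: 0→fails, 5→fails, 6→ok.

Does not hold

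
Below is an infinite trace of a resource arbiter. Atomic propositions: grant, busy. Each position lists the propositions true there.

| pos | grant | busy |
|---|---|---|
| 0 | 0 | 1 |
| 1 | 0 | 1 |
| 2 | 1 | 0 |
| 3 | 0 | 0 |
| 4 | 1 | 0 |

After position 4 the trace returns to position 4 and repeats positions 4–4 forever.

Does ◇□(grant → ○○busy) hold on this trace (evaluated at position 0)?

Does not hold

□(grant → ○○busy) is false at every position 0..4, so it never becomes true and ◇□(grant → ○○busy) fails.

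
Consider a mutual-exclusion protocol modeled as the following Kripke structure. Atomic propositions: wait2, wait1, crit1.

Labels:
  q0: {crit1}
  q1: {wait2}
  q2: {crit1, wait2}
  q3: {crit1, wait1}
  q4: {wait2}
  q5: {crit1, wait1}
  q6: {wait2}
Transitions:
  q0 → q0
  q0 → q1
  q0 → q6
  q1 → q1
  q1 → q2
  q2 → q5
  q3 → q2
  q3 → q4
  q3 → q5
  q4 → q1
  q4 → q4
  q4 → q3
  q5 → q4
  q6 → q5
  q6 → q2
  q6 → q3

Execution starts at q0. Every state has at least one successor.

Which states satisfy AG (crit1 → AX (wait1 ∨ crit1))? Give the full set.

States satisfying crit1 → AX (wait1 ∨ crit1): {q1, q2, q4, q6}.
States satisfying AG (crit1 → AX (wait1 ∨ crit1)): ∅.

none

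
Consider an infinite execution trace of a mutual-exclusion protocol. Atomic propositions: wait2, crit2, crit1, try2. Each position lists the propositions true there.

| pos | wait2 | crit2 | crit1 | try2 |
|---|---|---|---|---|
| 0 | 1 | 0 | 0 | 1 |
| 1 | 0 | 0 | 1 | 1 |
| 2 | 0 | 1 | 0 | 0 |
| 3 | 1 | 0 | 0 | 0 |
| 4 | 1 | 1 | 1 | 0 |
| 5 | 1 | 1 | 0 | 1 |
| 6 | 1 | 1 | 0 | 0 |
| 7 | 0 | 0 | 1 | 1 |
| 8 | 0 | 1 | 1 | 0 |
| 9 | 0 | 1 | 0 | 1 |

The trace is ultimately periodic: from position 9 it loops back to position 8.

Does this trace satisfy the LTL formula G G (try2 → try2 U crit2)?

G (try2 → try2 U crit2) holds at every position 0..9, and those are all positions ever visited, so G G (try2 → try2 U crit2) holds.

Yes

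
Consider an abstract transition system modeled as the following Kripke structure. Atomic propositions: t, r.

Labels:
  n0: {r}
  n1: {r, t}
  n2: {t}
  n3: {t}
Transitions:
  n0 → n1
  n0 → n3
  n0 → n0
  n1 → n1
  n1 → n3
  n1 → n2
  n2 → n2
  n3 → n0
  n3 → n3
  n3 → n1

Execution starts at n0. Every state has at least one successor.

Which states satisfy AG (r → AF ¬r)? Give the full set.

{n2}

States satisfying r → AF ¬r: {n2, n3}.
States satisfying AG (r → AF ¬r): {n2}.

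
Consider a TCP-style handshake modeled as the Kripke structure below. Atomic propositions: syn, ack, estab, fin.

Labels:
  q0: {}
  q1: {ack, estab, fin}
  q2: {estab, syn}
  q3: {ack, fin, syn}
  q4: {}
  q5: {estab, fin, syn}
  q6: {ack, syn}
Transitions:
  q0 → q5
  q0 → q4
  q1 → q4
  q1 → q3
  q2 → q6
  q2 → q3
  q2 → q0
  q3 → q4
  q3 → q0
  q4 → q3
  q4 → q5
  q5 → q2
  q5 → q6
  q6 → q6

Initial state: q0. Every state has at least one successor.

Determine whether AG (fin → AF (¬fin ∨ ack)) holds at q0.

States satisfying fin → AF (¬fin ∨ ack): {q0, q1, q2, q3, q4, q5, q6}.
States satisfying AG (fin → AF (¬fin ∨ ack)): {q0, q1, q2, q3, q4, q5, q6}.
Every state reachable from q0 satisfies fin → AF (¬fin ∨ ack).
q0 ∈ Sat(AG (fin → AF (¬fin ∨ ack))).

Holds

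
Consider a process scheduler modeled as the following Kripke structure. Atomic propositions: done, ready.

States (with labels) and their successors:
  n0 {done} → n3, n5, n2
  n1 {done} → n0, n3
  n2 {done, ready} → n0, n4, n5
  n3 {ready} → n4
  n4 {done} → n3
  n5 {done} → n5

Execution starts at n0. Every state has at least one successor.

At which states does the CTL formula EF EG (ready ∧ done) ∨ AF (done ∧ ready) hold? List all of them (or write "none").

States satisfying EG (ready ∧ done): ∅.
States satisfying EF EG (ready ∧ done): ∅.
States satisfying done ∧ ready: {n2}.
States satisfying AF (done ∧ ready): {n2}.
States satisfying EF EG (ready ∧ done) ∨ AF (done ∧ ready): {n2}.

{n2}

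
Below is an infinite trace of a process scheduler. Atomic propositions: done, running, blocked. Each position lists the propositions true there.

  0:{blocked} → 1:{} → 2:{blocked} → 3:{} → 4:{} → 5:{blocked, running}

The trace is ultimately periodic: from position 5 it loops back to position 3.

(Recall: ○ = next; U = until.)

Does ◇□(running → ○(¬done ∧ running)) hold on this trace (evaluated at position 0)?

□(running → ○(¬done ∧ running)) is false at every position 0..5, so it never becomes true and ◇□(running → ○(¬done ∧ running)) fails.

Does not hold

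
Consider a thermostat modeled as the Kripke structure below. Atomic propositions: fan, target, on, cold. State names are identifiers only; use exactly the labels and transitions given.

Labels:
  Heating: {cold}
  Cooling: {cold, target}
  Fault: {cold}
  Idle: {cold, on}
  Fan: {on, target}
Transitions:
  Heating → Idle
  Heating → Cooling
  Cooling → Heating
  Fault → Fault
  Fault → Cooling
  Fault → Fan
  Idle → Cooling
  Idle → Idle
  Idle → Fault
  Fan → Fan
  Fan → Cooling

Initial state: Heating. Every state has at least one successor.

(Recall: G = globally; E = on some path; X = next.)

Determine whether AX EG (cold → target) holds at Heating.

States satisfying EG (cold → target): {Fan}.
States satisfying AX EG (cold → target): ∅.
Heating ∉ Sat(AX EG (cold → target)).

Does not hold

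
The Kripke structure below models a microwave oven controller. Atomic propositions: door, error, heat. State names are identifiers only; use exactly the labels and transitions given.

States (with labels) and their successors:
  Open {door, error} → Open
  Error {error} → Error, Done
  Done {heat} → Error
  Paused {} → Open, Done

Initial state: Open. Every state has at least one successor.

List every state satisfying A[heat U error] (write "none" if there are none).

States satisfying heat: {Done}.
States satisfying error: {Open, Error}.
States satisfying A[heat U error]: {Open, Error, Done}.

{Open, Error, Done}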